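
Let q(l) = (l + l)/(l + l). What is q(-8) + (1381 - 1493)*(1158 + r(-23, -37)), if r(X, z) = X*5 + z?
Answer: -112671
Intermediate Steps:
r(X, z) = z + 5*X (r(X, z) = 5*X + z = z + 5*X)
q(l) = 1 (q(l) = (2*l)/((2*l)) = (2*l)*(1/(2*l)) = 1)
q(-8) + (1381 - 1493)*(1158 + r(-23, -37)) = 1 + (1381 - 1493)*(1158 + (-37 + 5*(-23))) = 1 - 112*(1158 + (-37 - 115)) = 1 - 112*(1158 - 152) = 1 - 112*1006 = 1 - 112672 = -112671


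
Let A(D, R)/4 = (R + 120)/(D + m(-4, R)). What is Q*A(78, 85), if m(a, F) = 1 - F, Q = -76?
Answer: 31160/3 ≈ 10387.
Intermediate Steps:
A(D, R) = 4*(120 + R)/(1 + D - R) (A(D, R) = 4*((R + 120)/(D + (1 - R))) = 4*((120 + R)/(1 + D - R)) = 4*(120 + R)/(1 + D - R))
Q*A(78, 85) = -304*(120 + 85)/(1 + 78 - 1*85) = -304*205/(1 + 78 - 85) = -304*205/(-6) = -304*(-1)*205/6 = -76*(-410/3) = 31160/3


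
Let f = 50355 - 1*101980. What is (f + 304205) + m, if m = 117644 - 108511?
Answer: 261713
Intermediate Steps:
f = -51625 (f = 50355 - 101980 = -51625)
m = 9133
(f + 304205) + m = (-51625 + 304205) + 9133 = 252580 + 9133 = 261713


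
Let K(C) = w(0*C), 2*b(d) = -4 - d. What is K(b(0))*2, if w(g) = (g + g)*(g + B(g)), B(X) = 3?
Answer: 0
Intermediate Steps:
b(d) = -2 - d/2 (b(d) = (-4 - d)/2 = -2 - d/2)
w(g) = 2*g*(3 + g) (w(g) = (g + g)*(g + 3) = (2*g)*(3 + g) = 2*g*(3 + g))
K(C) = 0 (K(C) = 2*(0*C)*(3 + 0*C) = 2*0*(3 + 0) = 2*0*3 = 0)
K(b(0))*2 = 0*2 = 0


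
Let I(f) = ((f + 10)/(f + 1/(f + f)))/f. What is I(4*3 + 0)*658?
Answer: 28952/289 ≈ 100.18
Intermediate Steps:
I(f) = (10 + f)/(f*(f + 1/(2*f))) (I(f) = ((10 + f)/(f + 1/(2*f)))/f = (10 + f)/(f*(f + 1/(2*f))))
I(4*3 + 0)*658 = (2*(10 + (4*3 + 0))/(1 + 2*(4*3 + 0)²))*658 = (2*(10 + (12 + 0))/(1 + 2*(12 + 0)²))*658 = (2*(10 + 12)/(1 + 2*12²))*658 = (2*22/(1 + 2*144))*658 = (2*22/(1 + 288))*658 = (2*22/289)*658 = (2*(1/289)*22)*658 = (44/289)*658 = 28952/289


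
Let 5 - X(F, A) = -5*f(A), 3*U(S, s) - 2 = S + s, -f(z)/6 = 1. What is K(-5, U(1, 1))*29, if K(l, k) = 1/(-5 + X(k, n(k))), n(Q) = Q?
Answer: -29/30 ≈ -0.96667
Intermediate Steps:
f(z) = -6 (f(z) = -6*1 = -6)
U(S, s) = ⅔ + S/3 + s/3 (U(S, s) = ⅔ + (S + s)/3 = ⅔ + (S/3 + s/3) = ⅔ + S/3 + s/3)
X(F, A) = -25 (X(F, A) = 5 - (-5)*(-6) = 5 - 1*30 = 5 - 30 = -25)
K(l, k) = -1/30 (K(l, k) = 1/(-5 - 25) = 1/(-30) = -1/30)
K(-5, U(1, 1))*29 = -1/30*29 = -29/30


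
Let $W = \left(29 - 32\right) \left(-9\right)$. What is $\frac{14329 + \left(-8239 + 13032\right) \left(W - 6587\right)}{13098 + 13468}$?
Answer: $- \frac{31427751}{26566} \approx -1183.0$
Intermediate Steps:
$W = 27$ ($W = \left(-3\right) \left(-9\right) = 27$)
$\frac{14329 + \left(-8239 + 13032\right) \left(W - 6587\right)}{13098 + 13468} = \frac{14329 + \left(-8239 + 13032\right) \left(27 - 6587\right)}{13098 + 13468} = \frac{14329 + 4793 \left(-6560\right)}{26566} = \left(14329 - 31442080\right) \frac{1}{26566} = \left(-31427751\right) \frac{1}{26566} = - \frac{31427751}{26566}$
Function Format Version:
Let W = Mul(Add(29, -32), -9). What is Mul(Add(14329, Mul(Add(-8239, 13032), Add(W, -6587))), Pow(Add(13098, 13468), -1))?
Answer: Rational(-31427751, 26566) ≈ -1183.0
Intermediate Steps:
W = 27 (W = Mul(-3, -9) = 27)
Mul(Add(14329, Mul(Add(-8239, 13032), Add(W, -6587))), Pow(Add(13098, 13468), -1)) = Mul(Add(14329, Mul(Add(-8239, 13032), Add(27, -6587))), Pow(Add(13098, 13468), -1)) = Mul(Add(14329, Mul(4793, -6560)), Pow(26566, -1)) = Mul(Add(14329, -31442080), Rational(1, 26566)) = Mul(-31427751, Rational(1, 26566)) = Rational(-31427751, 26566)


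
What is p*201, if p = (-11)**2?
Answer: 24321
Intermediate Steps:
p = 121
p*201 = 121*201 = 24321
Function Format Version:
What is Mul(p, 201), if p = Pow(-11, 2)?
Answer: 24321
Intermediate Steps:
p = 121
Mul(p, 201) = Mul(121, 201) = 24321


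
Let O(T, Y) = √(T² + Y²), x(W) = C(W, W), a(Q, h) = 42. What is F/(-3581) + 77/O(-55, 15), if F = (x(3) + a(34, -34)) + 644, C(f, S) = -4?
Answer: -682/3581 + 77*√130/650 ≈ 1.1602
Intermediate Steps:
x(W) = -4
F = 682 (F = (-4 + 42) + 644 = 38 + 644 = 682)
F/(-3581) + 77/O(-55, 15) = 682/(-3581) + 77/(√((-55)² + 15²)) = 682*(-1/3581) + 77/(√(3025 + 225)) = -682/3581 + 77/(√3250) = -682/3581 + 77/((5*√130)) = -682/3581 + 77*(√130/650) = -682/3581 + 77*√130/650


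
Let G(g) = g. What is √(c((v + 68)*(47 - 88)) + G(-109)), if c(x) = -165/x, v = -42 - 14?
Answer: I*√730661/82 ≈ 10.424*I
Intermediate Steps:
v = -56
√(c((v + 68)*(47 - 88)) + G(-109)) = √(-165*1/((-56 + 68)*(47 - 88)) - 109) = √(-165/(12*(-41)) - 109) = √(-165/(-492) - 109) = √(-165*(-1/492) - 109) = √(55/164 - 109) = √(-17821/164) = I*√730661/82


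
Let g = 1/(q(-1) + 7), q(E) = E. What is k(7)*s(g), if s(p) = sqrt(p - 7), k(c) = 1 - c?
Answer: -I*sqrt(246) ≈ -15.684*I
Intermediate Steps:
g = 1/6 (g = 1/(-1 + 7) = 1/6 ≈ 0.16667)
s(p) = sqrt(-7 + p)
k(7)*s(g) = (1 - 1*7)*sqrt(-7 + 1/6) = (1 - 7)*sqrt(-41/6) = -I*sqrt(246)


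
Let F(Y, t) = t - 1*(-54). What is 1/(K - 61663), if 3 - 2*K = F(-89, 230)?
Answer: -2/123607 ≈ -1.6180e-5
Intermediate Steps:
F(Y, t) = 54 + t (F(Y, t) = t + 54 = 54 + t)
K = -281/2 (K = 3/2 - (54 + 230)/2 = 3/2 - 1/2*284 = 3/2 - 142 = -281/2 ≈ -140.50)
1/(K - 61663) = 1/(-281/2 - 61663) = 1/(-123607/2) = -2/123607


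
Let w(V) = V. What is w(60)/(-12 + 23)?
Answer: 60/11 ≈ 5.4545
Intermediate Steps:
w(60)/(-12 + 23) = 60/(-12 + 23) = 60/11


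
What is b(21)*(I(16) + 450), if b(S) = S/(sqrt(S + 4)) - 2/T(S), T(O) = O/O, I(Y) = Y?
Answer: 5126/5 ≈ 1025.2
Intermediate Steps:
T(O) = 1
b(S) = -2 + S/sqrt(4 + S) (b(S) = S/(sqrt(S + 4)) - 2/1 = S/(sqrt(4 + S)) - 2*1 = S/sqrt(4 + S) - 2 = -2 + S/sqrt(4 + S))
b(21)*(I(16) + 450) = (-2 + 21/sqrt(4 + 21))*(16 + 450) = (-2 + 21/sqrt(25))*466 = (-2 + 21*(1/5))*466 = (-2 + 21/5)*466 = (11/5)*466 = 5126/5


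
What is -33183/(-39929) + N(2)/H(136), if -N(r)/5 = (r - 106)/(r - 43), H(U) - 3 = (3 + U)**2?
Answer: 6567399223/7908776959 ≈ 0.83039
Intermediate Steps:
H(U) = 3 + (3 + U)**2
N(r) = -5*(-106 + r)/(-43 + r) (N(r) = -5*(r - 106)/(r - 43) = -5*(-106 + r)/(-43 + r))
-33183/(-39929) + N(2)/H(136) = -33183/(-39929) + (5*(106 - 1*2)/(-43 + 2))/(3 + (3 + 136)**2) = -33183*(-1/39929) + (5*(106 - 2)/(-41))/(3 + 139**2) = 33183/39929 + (5*(-1/41)*104)/(3 + 19321) = 33183/39929 - 520/41/19324 = 33183/39929 - 520/41*1/19324 = 33183/39929 - 130/198071 = 6567399223/7908776959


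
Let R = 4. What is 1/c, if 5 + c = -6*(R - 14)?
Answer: 1/55 ≈ 0.018182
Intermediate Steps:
c = 55 (c = -5 - 6*(4 - 14) = -5 - 6*(-10) = -5 + 60 = 55)
1/c = 1/55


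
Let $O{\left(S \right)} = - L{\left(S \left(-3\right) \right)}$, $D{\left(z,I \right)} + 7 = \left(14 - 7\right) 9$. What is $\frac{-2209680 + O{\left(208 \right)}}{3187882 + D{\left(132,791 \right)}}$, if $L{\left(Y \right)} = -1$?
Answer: $- \frac{96073}{138606} \approx -0.69314$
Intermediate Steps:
$D{\left(z,I \right)} = 56$ ($D{\left(z,I \right)} = -7 + \left(14 - 7\right) 9 = -7 + 7 \cdot 9 = -7 + 63 = 56$)
$O{\left(S \right)} = 1$ ($O{\left(S \right)} = \left(-1\right) \left(-1\right) = 1$)
$\frac{-2209680 + O{\left(208 \right)}}{3187882 + D{\left(132,791 \right)}} = \frac{-2209680 + 1}{3187882 + 56} = - \frac{2209679}{3187938} = \left(-2209679\right) \frac{1}{3187938} = - \frac{96073}{138606}$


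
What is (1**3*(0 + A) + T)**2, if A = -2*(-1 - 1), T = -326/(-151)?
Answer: 864900/22801 ≈ 37.933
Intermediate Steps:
T = 326/151 (T = -326*(-1/151) = 326/151 ≈ 2.1589)
A = 4 (A = -2*(-2) = 4)
(1**3*(0 + A) + T)**2 = (1**3*(0 + 4) + 326/151)**2 = (1*4 + 326/151)**2 = (4 + 326/151)**2 = (930/151)**2 = 864900/22801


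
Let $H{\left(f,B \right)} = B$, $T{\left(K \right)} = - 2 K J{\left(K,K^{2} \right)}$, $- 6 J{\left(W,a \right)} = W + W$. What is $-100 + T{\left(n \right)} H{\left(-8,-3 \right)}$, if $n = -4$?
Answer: $-132$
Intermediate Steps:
$J{\left(W,a \right)} = - \frac{W}{3}$ ($J{\left(W,a \right)} = - \frac{W + W}{6} = - \frac{2 W}{6} = - \frac{W}{3}$)
$T{\left(K \right)} = \frac{2 K^{2}}{3}$ ($T{\left(K \right)} = - 2 K \left(- \frac{K}{3}\right) = \frac{2 K^{2}}{3}$)
$-100 + T{\left(n \right)} H{\left(-8,-3 \right)} = -100 + \frac{2 \left(-4\right)^{2}}{3} \left(-3\right) = -100 + \frac{2}{3} \cdot 16 \left(-3\right) = -100 + \frac{32}{3} \left(-3\right) = -100 - 32 = -132$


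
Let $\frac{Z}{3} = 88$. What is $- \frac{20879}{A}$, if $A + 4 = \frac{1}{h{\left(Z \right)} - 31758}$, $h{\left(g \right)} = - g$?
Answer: $\frac{668587338}{128089} \approx 5219.7$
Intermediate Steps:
$Z = 264$ ($Z = 3 \cdot 88 = 264$)
$A = - \frac{128089}{32022}$ ($A = -4 + \frac{1}{\left(-1\right) 264 - 31758} = -4 + \frac{1}{-264 - 31758} = -4 + \frac{1}{-32022} = -4 - \frac{1}{32022} = - \frac{128089}{32022} \approx -4.0$)
$- \frac{20879}{A} = - \frac{20879}{- \frac{128089}{32022}} = \left(-20879\right) \left(- \frac{32022}{128089}\right) = \frac{668587338}{128089}$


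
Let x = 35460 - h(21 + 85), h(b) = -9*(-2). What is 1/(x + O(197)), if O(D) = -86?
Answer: 1/35356 ≈ 2.8284e-5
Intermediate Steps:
h(b) = 18
x = 35442 (x = 35460 - 1*18 = 35460 - 18 = 35442)
1/(x + O(197)) = 1/(35442 - 86) = 1/35356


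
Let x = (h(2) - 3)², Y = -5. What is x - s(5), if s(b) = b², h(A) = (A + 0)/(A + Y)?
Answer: -104/9 ≈ -11.556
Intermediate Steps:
h(A) = A/(-5 + A) (h(A) = (A + 0)/(A - 5) = A/(-5 + A))
x = 121/9 (x = (2/(-5 + 2) - 3)² = (2/(-3) - 3)² = (2*(-⅓) - 3)² = (-⅔ - 3)² = (-11/3)² = 121/9 ≈ 13.444)
x - s(5) = 121/9 - 1*5² = 121/9 - 1*25 = 121/9 - 25 = -104/9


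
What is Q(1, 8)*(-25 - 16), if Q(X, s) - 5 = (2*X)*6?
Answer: -697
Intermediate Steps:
Q(X, s) = 5 + 12*X (Q(X, s) = 5 + (2*X)*6 = 5 + 12*X)
Q(1, 8)*(-25 - 16) = (5 + 12*1)*(-25 - 16) = (5 + 12)*(-41) = 17*(-41) = -697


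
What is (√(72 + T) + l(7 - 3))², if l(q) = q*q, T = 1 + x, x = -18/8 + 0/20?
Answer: (32 + √283)²/4 ≈ 595.91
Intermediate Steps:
x = -9/4 (x = -18*⅛ + 0*(1/20) = -9/4 + 0 = -9/4 ≈ -2.2500)
T = -5/4 (T = 1 - 9/4 = -5/4 ≈ -1.2500)
l(q) = q²
(√(72 + T) + l(7 - 3))² = (√(72 - 5/4) + (7 - 3)²)² = (√(283/4) + 4²)² = (√283/2 + 16)² = (16 + √283/2)²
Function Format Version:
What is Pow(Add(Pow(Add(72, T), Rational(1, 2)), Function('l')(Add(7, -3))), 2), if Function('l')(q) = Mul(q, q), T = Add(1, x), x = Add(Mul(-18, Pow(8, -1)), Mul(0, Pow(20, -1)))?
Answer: Mul(Rational(1, 4), Pow(Add(32, Pow(283, Rational(1, 2))), 2)) ≈ 595.91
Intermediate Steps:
x = Rational(-9, 4) (x = Add(Mul(-18, Rational(1, 8)), Mul(0, Rational(1, 20))) = Add(Rational(-9, 4), 0) = Rational(-9, 4) ≈ -2.2500)
T = Rational(-5, 4) (T = Add(1, Rational(-9, 4)) = Rational(-5, 4) ≈ -1.2500)
Function('l')(q) = Pow(q, 2)
Pow(Add(Pow(Add(72, T), Rational(1, 2)), Function('l')(Add(7, -3))), 2) = Pow(Add(Pow(Add(72, Rational(-5, 4)), Rational(1, 2)), Pow(Add(7, -3), 2)), 2) = Pow(Add(Pow(Rational(283, 4), Rational(1, 2)), Pow(4, 2)), 2) = Pow(Add(Mul(Rational(1, 2), Pow(283, Rational(1, 2))), 16), 2) = Pow(Add(16, Mul(Rational(1, 2), Pow(283, Rational(1, 2)))), 2)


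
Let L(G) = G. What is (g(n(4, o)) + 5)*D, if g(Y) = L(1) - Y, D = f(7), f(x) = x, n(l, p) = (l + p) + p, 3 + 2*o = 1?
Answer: 28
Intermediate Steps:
o = -1 (o = -3/2 + (½)*1 = -3/2 + ½ = -1)
n(l, p) = l + 2*p
D = 7
g(Y) = 1 - Y
(g(n(4, o)) + 5)*D = ((1 - (4 + 2*(-1))) + 5)*7 = ((1 - (4 - 2)) + 5)*7 = ((1 - 1*2) + 5)*7 = ((1 - 2) + 5)*7 = (-1 + 5)*7 = 4*7 = 28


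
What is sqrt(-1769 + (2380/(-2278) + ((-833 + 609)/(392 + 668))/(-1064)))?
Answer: 2*I*sqrt(50358497942090)/337345 ≈ 42.072*I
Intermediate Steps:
sqrt(-1769 + (2380/(-2278) + ((-833 + 609)/(392 + 668))/(-1064))) = sqrt(-1769 + (2380*(-1/2278) - 224/1060*(-1/1064))) = sqrt(-1769 + (-70/67 - 224*1/1060*(-1/1064))) = sqrt(-1769 + (-70/67 - 56/265*(-1/1064))) = sqrt(-1769 + (-70/67 + 1/5035)) = sqrt(-1769 - 352383/337345) = sqrt(-597115688/337345) = 2*I*sqrt(50358497942090)/337345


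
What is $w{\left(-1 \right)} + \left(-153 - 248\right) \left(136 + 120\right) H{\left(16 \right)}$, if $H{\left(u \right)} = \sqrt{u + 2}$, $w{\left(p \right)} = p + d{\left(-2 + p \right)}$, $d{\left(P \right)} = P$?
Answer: $-4 - 307968 \sqrt{2} \approx -4.3554 \cdot 10^{5}$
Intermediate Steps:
$w{\left(p \right)} = -2 + 2 p$ ($w{\left(p \right)} = p + \left(-2 + p\right) = -2 + 2 p$)
$H{\left(u \right)} = \sqrt{2 + u}$
$w{\left(-1 \right)} + \left(-153 - 248\right) \left(136 + 120\right) H{\left(16 \right)} = \left(-2 + 2 \left(-1\right)\right) + \left(-153 - 248\right) \left(136 + 120\right) \sqrt{2 + 16} = \left(-2 - 2\right) + \left(-401\right) 256 \sqrt{18} = -4 - 102656 \cdot 3 \sqrt{2} = -4 - 307968 \sqrt{2}$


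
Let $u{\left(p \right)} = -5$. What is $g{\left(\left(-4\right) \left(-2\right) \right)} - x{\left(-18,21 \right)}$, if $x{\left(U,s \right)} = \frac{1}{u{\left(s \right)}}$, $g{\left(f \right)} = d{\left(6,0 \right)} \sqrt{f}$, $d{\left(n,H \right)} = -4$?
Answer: $\frac{1}{5} - 8 \sqrt{2} \approx -11.114$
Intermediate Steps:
$g{\left(f \right)} = - 4 \sqrt{f}$
$x{\left(U,s \right)} = - \frac{1}{5}$ ($x{\left(U,s \right)} = \frac{1}{-5} = - \frac{1}{5}$)
$g{\left(\left(-4\right) \left(-2\right) \right)} - x{\left(-18,21 \right)} = - 4 \sqrt{\left(-4\right) \left(-2\right)} - - \frac{1}{5} = - 4 \sqrt{8} + \frac{1}{5} = - 4 \cdot 2 \sqrt{2} + \frac{1}{5} = - 8 \sqrt{2} + \frac{1}{5} = \frac{1}{5} - 8 \sqrt{2}$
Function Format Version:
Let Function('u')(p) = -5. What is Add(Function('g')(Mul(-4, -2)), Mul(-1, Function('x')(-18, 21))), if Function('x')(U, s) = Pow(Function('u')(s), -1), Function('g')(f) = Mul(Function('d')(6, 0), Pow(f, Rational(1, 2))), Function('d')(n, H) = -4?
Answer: Add(Rational(1, 5), Mul(-8, Pow(2, Rational(1, 2)))) ≈ -11.114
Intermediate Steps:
Function('g')(f) = Mul(-4, Pow(f, Rational(1, 2)))
Function('x')(U, s) = Rational(-1, 5) (Function('x')(U, s) = Pow(-5, -1) = Rational(-1, 5))
Add(Function('g')(Mul(-4, -2)), Mul(-1, Function('x')(-18, 21))) = Add(Mul(-4, Pow(Mul(-4, -2), Rational(1, 2))), Mul(-1, Rational(-1, 5))) = Add(Mul(-4, Pow(8, Rational(1, 2))), Rational(1, 5)) = Add(Mul(-4, Mul(2, Pow(2, Rational(1, 2)))), Rational(1, 5)) = Add(Mul(-8, Pow(2, Rational(1, 2))), Rational(1, 5)) = Add(Rational(1, 5), Mul(-8, Pow(2, Rational(1, 2))))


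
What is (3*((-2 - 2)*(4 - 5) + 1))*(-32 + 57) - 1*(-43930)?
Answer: 44305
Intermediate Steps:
(3*((-2 - 2)*(4 - 5) + 1))*(-32 + 57) - 1*(-43930) = (3*(-4*(-1) + 1))*25 + 43930 = (3*(4 + 1))*25 + 43930 = (3*5)*25 + 43930 = 15*25 + 43930 = 375 + 43930 = 44305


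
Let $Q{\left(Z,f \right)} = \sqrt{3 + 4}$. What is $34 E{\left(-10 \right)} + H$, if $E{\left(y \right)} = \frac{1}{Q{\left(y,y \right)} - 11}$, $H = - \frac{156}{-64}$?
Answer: $- \frac{769}{912} - \frac{17 \sqrt{7}}{57} \approx -1.6323$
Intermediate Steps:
$H = \frac{39}{16}$ ($H = \left(-156\right) \left(- \frac{1}{64}\right) = \frac{39}{16} \approx 2.4375$)
$Q{\left(Z,f \right)} = \sqrt{7}$
$E{\left(y \right)} = \frac{1}{-11 + \sqrt{7}}$ ($E{\left(y \right)} = \frac{1}{\sqrt{7} - 11} = \frac{1}{-11 + \sqrt{7}}$)
$34 E{\left(-10 \right)} + H = 34 \left(- \frac{11}{114} - \frac{\sqrt{7}}{114}\right) + \frac{39}{16} = \left(- \frac{187}{57} - \frac{17 \sqrt{7}}{57}\right) + \frac{39}{16} = - \frac{769}{912} - \frac{17 \sqrt{7}}{57}$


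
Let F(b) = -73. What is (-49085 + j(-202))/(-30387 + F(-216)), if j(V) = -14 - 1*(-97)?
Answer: 24501/15230 ≈ 1.6087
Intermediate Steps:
j(V) = 83 (j(V) = -14 + 97 = 83)
(-49085 + j(-202))/(-30387 + F(-216)) = (-49085 + 83)/(-30387 - 73) = -49002/(-30460) = -49002*(-1/30460) = 24501/15230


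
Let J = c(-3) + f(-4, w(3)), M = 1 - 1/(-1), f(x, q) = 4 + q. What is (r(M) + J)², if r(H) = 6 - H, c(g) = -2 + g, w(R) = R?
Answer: 36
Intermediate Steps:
M = 2 (M = 1 - 1*(-1) = 1 + 1 = 2)
J = 2 (J = (-2 - 3) + (4 + 3) = -5 + 7 = 2)
(r(M) + J)² = ((6 - 1*2) + 2)² = ((6 - 2) + 2)² = (4 + 2)² = 6² = 36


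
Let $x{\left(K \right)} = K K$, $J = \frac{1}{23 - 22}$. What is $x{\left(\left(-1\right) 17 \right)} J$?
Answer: $289$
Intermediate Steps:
$J = 1$ ($J = 1^{-1} = 1$)
$x{\left(K \right)} = K^{2}$
$x{\left(\left(-1\right) 17 \right)} J = \left(\left(-1\right) 17\right)^{2} \cdot 1 = \left(-17\right)^{2} \cdot 1 = 289 \cdot 1 = 289$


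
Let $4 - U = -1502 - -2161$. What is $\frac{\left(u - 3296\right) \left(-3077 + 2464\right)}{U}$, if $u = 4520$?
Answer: $\frac{750312}{655} \approx 1145.5$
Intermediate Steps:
$U = -655$ ($U = 4 - \left(-1502 - -2161\right) = 4 - \left(-1502 + 2161\right) = 4 - 659 = -655$)
$\frac{\left(u - 3296\right) \left(-3077 + 2464\right)}{U} = \frac{\left(4520 - 3296\right) \left(-3077 + 2464\right)}{-655} = 1224 \left(-613\right) \left(- \frac{1}{655}\right) = \left(-750312\right) \left(- \frac{1}{655}\right) = \frac{750312}{655}$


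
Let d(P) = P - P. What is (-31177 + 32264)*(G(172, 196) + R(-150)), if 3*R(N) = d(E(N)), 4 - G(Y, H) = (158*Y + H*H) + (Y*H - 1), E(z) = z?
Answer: -107938013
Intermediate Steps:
G(Y, H) = 5 - H² - 158*Y - H*Y (G(Y, H) = 4 - ((158*Y + H*H) + (Y*H - 1)) = 4 - ((158*Y + H²) + (H*Y - 1)) = 4 - ((H² + 158*Y) + (-1 + H*Y)) = 4 - (-1 + H² + 158*Y + H*Y) = 4 + (1 - H² - 158*Y - H*Y) = 5 - H² - 158*Y - H*Y)
d(P) = 0
R(N) = 0 (R(N) = (⅓)*0 = 0)
(-31177 + 32264)*(G(172, 196) + R(-150)) = (-31177 + 32264)*((5 - 1*196² - 158*172 - 1*196*172) + 0) = 1087*((5 - 1*38416 - 27176 - 33712) + 0) = 1087*((5 - 38416 - 27176 - 33712) + 0) = 1087*(-99299 + 0) = 1087*(-99299) = -107938013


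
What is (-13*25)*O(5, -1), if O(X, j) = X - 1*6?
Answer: 325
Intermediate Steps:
O(X, j) = -6 + X (O(X, j) = X - 6 = -6 + X)
(-13*25)*O(5, -1) = (-13*25)*(-6 + 5) = -325*(-1) = 325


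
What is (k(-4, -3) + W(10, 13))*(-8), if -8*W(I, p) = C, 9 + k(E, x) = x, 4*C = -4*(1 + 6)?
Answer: 89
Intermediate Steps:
C = -7 (C = (-4*(1 + 6))/4 = (-4*7)/4 = (¼)*(-28) = -7)
k(E, x) = -9 + x
W(I, p) = 7/8 (W(I, p) = -⅛*(-7) = 7/8)
(k(-4, -3) + W(10, 13))*(-8) = ((-9 - 3) + 7/8)*(-8) = (-12 + 7/8)*(-8) = -89/8*(-8) = 89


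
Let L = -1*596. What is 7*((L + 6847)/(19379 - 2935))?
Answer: 43757/16444 ≈ 2.6610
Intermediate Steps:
L = -596
7*((L + 6847)/(19379 - 2935)) = 7*((-596 + 6847)/(19379 - 2935)) = 7*(6251/16444) = 43757/16444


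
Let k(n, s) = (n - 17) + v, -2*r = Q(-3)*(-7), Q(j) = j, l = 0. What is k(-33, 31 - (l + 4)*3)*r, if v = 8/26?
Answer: 6783/13 ≈ 521.77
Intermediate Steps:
v = 4/13 (v = 8*(1/26) = 4/13 ≈ 0.30769)
r = -21/2 (r = -(-3)*(-7)/2 = -½*21 = -21/2 ≈ -10.500)
k(n, s) = -217/13 + n (k(n, s) = (n - 17) + 4/13 = (-17 + n) + 4/13 = -217/13 + n)
k(-33, 31 - (l + 4)*3)*r = (-217/13 - 33)*(-21/2) = -646/13*(-21/2) = 6783/13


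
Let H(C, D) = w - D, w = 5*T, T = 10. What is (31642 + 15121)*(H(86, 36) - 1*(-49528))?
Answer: 2316732546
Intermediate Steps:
w = 50 (w = 5*10 = 50)
H(C, D) = 50 - D
(31642 + 15121)*(H(86, 36) - 1*(-49528)) = (31642 + 15121)*((50 - 1*36) - 1*(-49528)) = 46763*((50 - 36) + 49528) = 46763*(14 + 49528) = 46763*49542 = 2316732546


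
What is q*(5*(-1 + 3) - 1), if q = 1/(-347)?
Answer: -9/347 ≈ -0.025937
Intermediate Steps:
q = -1/347 ≈ -0.0028818
q*(5*(-1 + 3) - 1) = -(5*(-1 + 3) - 1)/347 = -(5*2 - 1)/347 = -(10 - 1)/347 = -1/347*9 = -9/347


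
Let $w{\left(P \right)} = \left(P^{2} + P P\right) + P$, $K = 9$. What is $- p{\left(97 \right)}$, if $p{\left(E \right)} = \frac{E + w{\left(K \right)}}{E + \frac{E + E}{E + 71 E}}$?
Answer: $- \frac{9648}{3493} \approx -2.7621$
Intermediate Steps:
$w{\left(P \right)} = P + 2 P^{2}$ ($w{\left(P \right)} = \left(P^{2} + P^{2}\right) + P = 2 P^{2} + P = P + 2 P^{2}$)
$p{\left(E \right)} = \frac{171 + E}{\frac{1}{36} + E}$ ($p{\left(E \right)} = \frac{E + 9 \left(1 + 2 \cdot 9\right)}{E + \frac{E + E}{E + 71 E}} = \frac{E + 9 \left(1 + 18\right)}{E + \frac{2 E}{72 E}} = \frac{E + 9 \cdot 19}{E + 2 E \frac{1}{72 E}} = \frac{E + 171}{E + \frac{1}{36}} = \frac{171 + E}{\frac{1}{36} + E}$)
$- p{\left(97 \right)} = - \frac{36 \left(171 + 97\right)}{1 + 36 \cdot 97} = - \frac{36 \cdot 268}{1 + 3492} = - \frac{36 \cdot 268}{3493} = \left(-1\right) \frac{9648}{3493} = - \frac{9648}{3493}$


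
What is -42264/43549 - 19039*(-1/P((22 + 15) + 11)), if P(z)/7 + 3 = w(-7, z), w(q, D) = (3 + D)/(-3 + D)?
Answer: -12445224909/8535604 ≈ -1458.0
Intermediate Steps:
w(q, D) = (3 + D)/(-3 + D)
P(z) = -21 + 7*(3 + z)/(-3 + z) (P(z) = -21 + 7*((3 + z)/(-3 + z)) = -21 + 7*(3 + z)/(-3 + z))
-42264/43549 - 19039*(-1/P((22 + 15) + 11)) = -42264/43549 - 19039*(-(-3 + ((22 + 15) + 11))/(14*(6 - ((22 + 15) + 11)))) = -42264*1/43549 - 19039*(-(-3 + (37 + 11))/(14*(6 - (37 + 11)))) = -42264/43549 - 19039*(-(-3 + 48)/(14*(6 - 1*48))) = -42264/43549 - 19039*(-45/(14*(6 - 48))) = -42264/43549 - 19039/((14*(1/45)*(-42))*(-1)) = -42264/43549 - 19039/((-196/15*(-1))) = -42264/43549 - 19039/196/15 = -42264/43549 - 19039*15/196 = -42264/43549 - 285585/196 = -12445224909/8535604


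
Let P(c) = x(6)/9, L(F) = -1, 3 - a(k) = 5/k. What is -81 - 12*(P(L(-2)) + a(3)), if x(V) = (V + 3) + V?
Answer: -117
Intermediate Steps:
a(k) = 3 - 5/k
x(V) = 3 + 2*V (x(V) = (3 + V) + V = 3 + 2*V)
P(c) = 5/3 (P(c) = (3 + 2*6)/9 = (3 + 12)*(⅑) = 15*(⅑) = 5/3)
-81 - 12*(P(L(-2)) + a(3)) = -81 - 12*(5/3 + (3 - 5/3)) = -81 - 12*(5/3 + 4/3) = -81 - 12*3 = -81 - 36 = -117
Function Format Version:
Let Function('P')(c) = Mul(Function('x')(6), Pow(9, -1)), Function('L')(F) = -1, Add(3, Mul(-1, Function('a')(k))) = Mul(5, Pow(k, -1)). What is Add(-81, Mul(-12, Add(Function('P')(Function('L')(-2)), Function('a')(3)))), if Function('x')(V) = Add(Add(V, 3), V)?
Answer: -117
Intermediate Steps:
Function('a')(k) = Add(3, Mul(-5, Pow(k, -1))) (Function('a')(k) = Add(3, Mul(-1, Mul(5, Pow(k, -1)))) = Add(3, Mul(-5, Pow(k, -1))))
Function('x')(V) = Add(3, Mul(2, V)) (Function('x')(V) = Add(Add(3, V), V) = Add(3, Mul(2, V)))
Function('P')(c) = Rational(5, 3) (Function('P')(c) = Mul(Add(3, Mul(2, 6)), Pow(9, -1)) = Mul(Add(3, 12), Rational(1, 9)) = Mul(15, Rational(1, 9)) = Rational(5, 3))
Add(-81, Mul(-12, Add(Function('P')(Function('L')(-2)), Function('a')(3)))) = Add(-81, Mul(-12, Add(Rational(5, 3), Add(3, Mul(-5, Pow(3, -1)))))) = Add(-81, Mul(-12, Add(Rational(5, 3), Add(3, Mul(-5, Rational(1, 3)))))) = Add(-81, Mul(-12, Add(Rational(5, 3), Add(3, Rational(-5, 3))))) = Add(-81, Mul(-12, Add(Rational(5, 3), Rational(4, 3)))) = Add(-81, Mul(-12, 3)) = Add(-81, -36) = -117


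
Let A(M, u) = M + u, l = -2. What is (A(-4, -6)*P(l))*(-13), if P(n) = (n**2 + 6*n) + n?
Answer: -1300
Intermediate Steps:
P(n) = n**2 + 7*n
(A(-4, -6)*P(l))*(-13) = ((-4 - 6)*(-2*(7 - 2)))*(-13) = -(-20)*5*(-13) = -10*(-10)*(-13) = 100*(-13) = -1300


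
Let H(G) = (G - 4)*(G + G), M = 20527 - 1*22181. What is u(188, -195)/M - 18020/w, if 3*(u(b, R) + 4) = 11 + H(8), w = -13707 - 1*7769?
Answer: 7338521/8880326 ≈ 0.82638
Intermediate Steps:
M = -1654 (M = 20527 - 22181 = -1654)
H(G) = 2*G*(-4 + G) (H(G) = (-4 + G)*(2*G) = 2*G*(-4 + G))
w = -21476 (w = -13707 - 7769 = -21476)
u(b, R) = 21 (u(b, R) = -4 + (11 + 2*8*(-4 + 8))/3 = -4 + (11 + 2*8*4)/3 = -4 + (11 + 64)/3 = -4 + (⅓)*75 = -4 + 25 = 21)
u(188, -195)/M - 18020/w = 21/(-1654) - 18020/(-21476) = 21*(-1/1654) - 18020*(-1/21476) = -21/1654 + 4505/5369 = 7338521/8880326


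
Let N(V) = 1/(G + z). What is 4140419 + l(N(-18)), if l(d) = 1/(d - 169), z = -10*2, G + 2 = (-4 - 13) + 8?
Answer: 21695795529/5240 ≈ 4.1404e+6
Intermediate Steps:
G = -11 (G = -2 + ((-4 - 13) + 8) = -2 + (-17 + 8) = -2 - 9 = -11)
z = -20
N(V) = -1/31 (N(V) = 1/(-11 - 20) = 1/(-31) = -1/31)
l(d) = 1/(-169 + d)
4140419 + l(N(-18)) = 4140419 + 1/(-169 - 1/31) = 4140419 + 1/(-5240/31) = 4140419 - 31/5240 = 21695795529/5240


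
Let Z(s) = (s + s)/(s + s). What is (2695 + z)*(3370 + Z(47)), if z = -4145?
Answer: -4887950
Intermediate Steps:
Z(s) = 1 (Z(s) = (2*s)/((2*s)) = (2*s)*(1/(2*s)) = 1)
(2695 + z)*(3370 + Z(47)) = (2695 - 4145)*(3370 + 1) = -1450*3371 = -4887950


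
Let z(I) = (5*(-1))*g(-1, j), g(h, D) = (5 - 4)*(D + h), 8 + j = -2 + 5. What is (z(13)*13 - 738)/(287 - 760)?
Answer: 348/473 ≈ 0.73573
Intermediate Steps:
j = -5 (j = -8 + (-2 + 5) = -8 + 3 = -5)
g(h, D) = D + h (g(h, D) = 1*(D + h) = D + h)
z(I) = 30 (z(I) = (5*(-1))*(-5 - 1) = -5*(-6) = 30)
(z(13)*13 - 738)/(287 - 760) = (30*13 - 738)/(287 - 760) = (390 - 738)/(-473) = -348*(-1/473) = 348/473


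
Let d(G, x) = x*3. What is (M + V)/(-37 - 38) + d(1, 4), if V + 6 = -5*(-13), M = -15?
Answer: 856/75 ≈ 11.413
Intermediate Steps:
d(G, x) = 3*x
V = 59 (V = -6 - 5*(-13) = -6 + 65 = 59)
(M + V)/(-37 - 38) + d(1, 4) = (-15 + 59)/(-37 - 38) + 3*4 = 44/(-75) + 12 = -1/75*44 + 12 = -44/75 + 12 = 856/75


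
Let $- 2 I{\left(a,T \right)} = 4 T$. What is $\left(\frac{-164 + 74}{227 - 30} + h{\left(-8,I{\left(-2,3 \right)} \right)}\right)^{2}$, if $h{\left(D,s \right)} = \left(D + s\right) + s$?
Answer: $\frac{16240900}{38809} \approx 418.48$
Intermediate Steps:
$I{\left(a,T \right)} = - 2 T$ ($I{\left(a,T \right)} = - \frac{4 T}{2} = - 2 T$)
$h{\left(D,s \right)} = D + 2 s$
$\left(\frac{-164 + 74}{227 - 30} + h{\left(-8,I{\left(-2,3 \right)} \right)}\right)^{2} = \left(\frac{-164 + 74}{227 - 30} + \left(-8 + 2 \left(\left(-2\right) 3\right)\right)\right)^{2} = \left(- \frac{90}{197} + \left(-8 + 2 \left(-6\right)\right)\right)^{2} = \left(\left(-90\right) \frac{1}{197} - 20\right)^{2} = \left(- \frac{90}{197} - 20\right)^{2} = \left(- \frac{4030}{197}\right)^{2} = \frac{16240900}{38809}$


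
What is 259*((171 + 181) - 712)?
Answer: -93240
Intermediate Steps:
259*((171 + 181) - 712) = 259*(352 - 712) = 259*(-360) = -93240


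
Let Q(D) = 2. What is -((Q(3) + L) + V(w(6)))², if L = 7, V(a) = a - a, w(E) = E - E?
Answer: -81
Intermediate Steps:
w(E) = 0
V(a) = 0
-((Q(3) + L) + V(w(6)))² = -((2 + 7) + 0)² = -(9 + 0)² = -1*9² = -1*81 = -81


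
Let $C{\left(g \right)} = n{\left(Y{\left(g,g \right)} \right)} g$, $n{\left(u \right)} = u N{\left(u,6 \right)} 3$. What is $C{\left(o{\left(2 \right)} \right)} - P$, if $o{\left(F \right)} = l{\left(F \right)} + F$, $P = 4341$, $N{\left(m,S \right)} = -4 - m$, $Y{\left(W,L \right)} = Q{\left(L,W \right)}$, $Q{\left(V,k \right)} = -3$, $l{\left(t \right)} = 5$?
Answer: $-4278$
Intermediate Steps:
$Y{\left(W,L \right)} = -3$
$n{\left(u \right)} = 3 u \left(-4 - u\right)$ ($n{\left(u \right)} = u \left(-4 - u\right) 3 = 3 u \left(-4 - u\right)$)
$o{\left(F \right)} = 5 + F$
$C{\left(g \right)} = 9 g$ ($C{\left(g \right)} = \left(-3\right) \left(-3\right) \left(4 - 3\right) g = \left(-3\right) \left(-3\right) 1 g = 9 g$)
$C{\left(o{\left(2 \right)} \right)} - P = 9 \left(5 + 2\right) - 4341 = 9 \cdot 7 - 4341 = 63 - 4341 = -4278$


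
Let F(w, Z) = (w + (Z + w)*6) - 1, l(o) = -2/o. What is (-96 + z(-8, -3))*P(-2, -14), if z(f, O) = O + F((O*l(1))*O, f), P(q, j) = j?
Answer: 3836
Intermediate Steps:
F(w, Z) = -1 + 6*Z + 7*w (F(w, Z) = (w + (6*Z + 6*w)) - 1 = (6*Z + 7*w) - 1 = -1 + 6*Z + 7*w)
z(f, O) = -1 + O - 14*O**2 + 6*f (z(f, O) = O + (-1 + 6*f + 7*((O*(-2/1))*O)) = O + (-1 + 6*f + 7*((O*(-2*1))*O)) = O + (-1 + 6*f + 7*((O*(-2))*O)) = O + (-1 + 6*f + 7*((-2*O)*O)) = O + (-1 + 6*f + 7*(-2*O**2)) = O + (-1 + 6*f - 14*O**2) = O + (-1 - 14*O**2 + 6*f) = -1 + O - 14*O**2 + 6*f)
(-96 + z(-8, -3))*P(-2, -14) = (-96 + (-1 - 3 - 14*(-3)**2 + 6*(-8)))*(-14) = (-96 + (-1 - 3 - 14*9 - 48))*(-14) = (-96 + (-1 - 3 - 126 - 48))*(-14) = (-96 - 178)*(-14) = -274*(-14) = 3836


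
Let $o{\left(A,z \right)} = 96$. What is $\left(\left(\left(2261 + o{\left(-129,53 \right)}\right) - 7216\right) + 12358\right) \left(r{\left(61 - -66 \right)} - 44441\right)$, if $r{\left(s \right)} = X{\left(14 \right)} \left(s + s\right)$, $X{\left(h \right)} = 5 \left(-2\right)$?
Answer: $-352310519$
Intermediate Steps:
$X{\left(h \right)} = -10$
$r{\left(s \right)} = - 20 s$ ($r{\left(s \right)} = - 10 \left(s + s\right) = - 10 \cdot 2 s = - 20 s$)
$\left(\left(\left(2261 + o{\left(-129,53 \right)}\right) - 7216\right) + 12358\right) \left(r{\left(61 - -66 \right)} - 44441\right) = \left(\left(\left(2261 + 96\right) - 7216\right) + 12358\right) \left(- 20 \left(61 - -66\right) - 44441\right) = \left(\left(2357 - 7216\right) + 12358\right) \left(- 20 \left(61 + 66\right) - 44441\right) = \left(-4859 + 12358\right) \left(\left(-20\right) 127 - 44441\right) = 7499 \left(-2540 - 44441\right) = 7499 \left(-46981\right) = -352310519$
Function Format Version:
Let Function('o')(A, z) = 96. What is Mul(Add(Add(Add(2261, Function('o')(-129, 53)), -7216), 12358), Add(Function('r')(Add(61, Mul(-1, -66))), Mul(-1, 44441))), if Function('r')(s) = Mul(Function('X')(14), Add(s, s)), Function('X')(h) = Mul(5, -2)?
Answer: -352310519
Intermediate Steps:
Function('X')(h) = -10
Function('r')(s) = Mul(-20, s) (Function('r')(s) = Mul(-10, Add(s, s)) = Mul(-10, Mul(2, s)) = Mul(-20, s))
Mul(Add(Add(Add(2261, Function('o')(-129, 53)), -7216), 12358), Add(Function('r')(Add(61, Mul(-1, -66))), Mul(-1, 44441))) = Mul(Add(Add(Add(2261, 96), -7216), 12358), Add(Mul(-20, Add(61, Mul(-1, -66))), Mul(-1, 44441))) = Mul(Add(Add(2357, -7216), 12358), Add(Mul(-20, Add(61, 66)), -44441)) = Mul(Add(-4859, 12358), Add(Mul(-20, 127), -44441)) = Mul(7499, Add(-2540, -44441)) = Mul(7499, -46981) = -352310519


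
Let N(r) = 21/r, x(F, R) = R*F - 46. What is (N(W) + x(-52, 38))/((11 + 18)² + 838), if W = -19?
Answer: -38439/31901 ≈ -1.2049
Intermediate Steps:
x(F, R) = -46 + F*R (x(F, R) = F*R - 46 = -46 + F*R)
(N(W) + x(-52, 38))/((11 + 18)² + 838) = (21/(-19) + (-46 - 52*38))/((11 + 18)² + 838) = (21*(-1/19) + (-46 - 1976))/(29² + 838) = (-21/19 - 2022)/(841 + 838) = -38439/19/1679 = -38439/19*1/1679 = -38439/31901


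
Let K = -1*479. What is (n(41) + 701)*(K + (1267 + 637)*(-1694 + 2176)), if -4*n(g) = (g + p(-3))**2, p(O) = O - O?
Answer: 1030070627/4 ≈ 2.5752e+8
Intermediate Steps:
p(O) = 0
n(g) = -g**2/4 (n(g) = -(g + 0)**2/4 = -g**2/4)
K = -479
(n(41) + 701)*(K + (1267 + 637)*(-1694 + 2176)) = (-1/4*41**2 + 701)*(-479 + (1267 + 637)*(-1694 + 2176)) = (-1/4*1681 + 701)*(-479 + 1904*482) = (-1681/4 + 701)*(-479 + 917728) = (1123/4)*917249 = 1030070627/4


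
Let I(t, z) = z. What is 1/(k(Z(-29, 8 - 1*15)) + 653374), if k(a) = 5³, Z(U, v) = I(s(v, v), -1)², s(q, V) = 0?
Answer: 1/653499 ≈ 1.5302e-6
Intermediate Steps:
Z(U, v) = 1 (Z(U, v) = (-1)² = 1)
k(a) = 125
1/(k(Z(-29, 8 - 1*15)) + 653374) = 1/(125 + 653374) = 1/653499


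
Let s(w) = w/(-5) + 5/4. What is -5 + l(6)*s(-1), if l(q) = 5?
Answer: 9/4 ≈ 2.2500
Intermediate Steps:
s(w) = 5/4 - w/5 (s(w) = w*(-⅕) + 5*(¼) = -w/5 + 5/4 = 5/4 - w/5)
-5 + l(6)*s(-1) = -5 + 5*(5/4 - ⅕*(-1)) = -5 + 5*(5/4 + ⅕) = -5 + 5*(29/20) = -5 + 29/4 = 9/4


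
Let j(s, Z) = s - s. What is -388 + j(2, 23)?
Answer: -388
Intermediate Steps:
j(s, Z) = 0
-388 + j(2, 23) = -388 + 0 = -388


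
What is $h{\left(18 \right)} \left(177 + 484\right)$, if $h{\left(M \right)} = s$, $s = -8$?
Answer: $-5288$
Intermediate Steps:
$h{\left(M \right)} = -8$
$h{\left(18 \right)} \left(177 + 484\right) = - 8 \left(177 + 484\right) = \left(-8\right) 661 = -5288$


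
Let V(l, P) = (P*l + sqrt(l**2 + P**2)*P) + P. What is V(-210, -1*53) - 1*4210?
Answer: 6867 - 53*sqrt(46909) ≈ -4612.0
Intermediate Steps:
V(l, P) = P + P*l + P*sqrt(P**2 + l**2) (V(l, P) = (P*l + sqrt(P**2 + l**2)*P) + P = (P*l + P*sqrt(P**2 + l**2)) + P = P + P*l + P*sqrt(P**2 + l**2))
V(-210, -1*53) - 1*4210 = (-1*53)*(1 - 210 + sqrt((-1*53)**2 + (-210)**2)) - 1*4210 = -53*(1 - 210 + sqrt((-53)**2 + 44100)) - 4210 = -53*(1 - 210 + sqrt(2809 + 44100)) - 4210 = -53*(1 - 210 + sqrt(46909)) - 4210 = -53*(-209 + sqrt(46909)) - 4210 = (11077 - 53*sqrt(46909)) - 4210 = 6867 - 53*sqrt(46909)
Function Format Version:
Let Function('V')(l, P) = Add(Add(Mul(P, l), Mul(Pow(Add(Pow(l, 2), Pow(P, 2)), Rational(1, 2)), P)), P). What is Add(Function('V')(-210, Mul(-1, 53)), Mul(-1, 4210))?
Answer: Add(6867, Mul(-53, Pow(46909, Rational(1, 2)))) ≈ -4612.0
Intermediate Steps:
Function('V')(l, P) = Add(P, Mul(P, l), Mul(P, Pow(Add(Pow(P, 2), Pow(l, 2)), Rational(1, 2)))) (Function('V')(l, P) = Add(Add(Mul(P, l), Mul(Pow(Add(Pow(P, 2), Pow(l, 2)), Rational(1, 2)), P)), P) = Add(Add(Mul(P, l), Mul(P, Pow(Add(Pow(P, 2), Pow(l, 2)), Rational(1, 2)))), P) = Add(P, Mul(P, l), Mul(P, Pow(Add(Pow(P, 2), Pow(l, 2)), Rational(1, 2)))))
Add(Function('V')(-210, Mul(-1, 53)), Mul(-1, 4210)) = Add(Mul(Mul(-1, 53), Add(1, -210, Pow(Add(Pow(Mul(-1, 53), 2), Pow(-210, 2)), Rational(1, 2)))), Mul(-1, 4210)) = Add(Mul(-53, Add(1, -210, Pow(Add(Pow(-53, 2), 44100), Rational(1, 2)))), -4210) = Add(Mul(-53, Add(1, -210, Pow(Add(2809, 44100), Rational(1, 2)))), -4210) = Add(Mul(-53, Add(1, -210, Pow(46909, Rational(1, 2)))), -4210) = Add(Mul(-53, Add(-209, Pow(46909, Rational(1, 2)))), -4210) = Add(Add(11077, Mul(-53, Pow(46909, Rational(1, 2)))), -4210) = Add(6867, Mul(-53, Pow(46909, Rational(1, 2))))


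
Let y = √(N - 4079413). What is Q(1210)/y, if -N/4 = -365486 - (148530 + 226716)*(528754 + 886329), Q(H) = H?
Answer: 1210*√2124014324203/2124014324203 ≈ 0.00083025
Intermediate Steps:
N = 2124018403616 (N = -4*(-365486 - (148530 + 226716)*(528754 + 886329)) = -4*(-365486 - 375246*1415083) = -4*(-365486 - 1*531004235418) = -4*(-365486 - 531004235418) = -4*(-531004600904) = 2124018403616)
y = √2124014324203 (y = √(2124018403616 - 4079413) = √2124014324203 ≈ 1.4574e+6)
Q(1210)/y = 1210/(√2124014324203) = 1210*(√2124014324203/2124014324203) = 1210*√2124014324203/2124014324203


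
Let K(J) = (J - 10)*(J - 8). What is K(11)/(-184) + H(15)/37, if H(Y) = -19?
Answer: -3607/6808 ≈ -0.52982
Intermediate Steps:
K(J) = (-10 + J)*(-8 + J)
K(11)/(-184) + H(15)/37 = (80 + 11**2 - 18*11)/(-184) - 19/37 = (80 + 121 - 198)*(-1/184) - 19*1/37 = 3*(-1/184) - 19/37 = -3/184 - 19/37 = -3607/6808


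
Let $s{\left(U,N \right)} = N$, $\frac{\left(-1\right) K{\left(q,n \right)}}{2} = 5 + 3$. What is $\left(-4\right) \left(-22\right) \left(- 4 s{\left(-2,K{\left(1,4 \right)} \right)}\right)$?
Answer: $5632$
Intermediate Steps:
$K{\left(q,n \right)} = -16$ ($K{\left(q,n \right)} = - 2 \left(5 + 3\right) = \left(-2\right) 8 = -16$)
$\left(-4\right) \left(-22\right) \left(- 4 s{\left(-2,K{\left(1,4 \right)} \right)}\right) = \left(-4\right) \left(-22\right) \left(\left(-4\right) \left(-16\right)\right) = 88 \cdot 64 = 5632$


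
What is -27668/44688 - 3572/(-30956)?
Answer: -43554067/86460108 ≈ -0.50375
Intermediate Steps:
-27668/44688 - 3572/(-30956) = -27668*1/44688 - 3572*(-1/30956) = -6917/11172 + 893/7739 = -43554067/86460108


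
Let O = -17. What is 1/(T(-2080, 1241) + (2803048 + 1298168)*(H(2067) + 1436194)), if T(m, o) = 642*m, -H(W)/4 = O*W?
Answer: 1/6466590992640 ≈ 1.5464e-13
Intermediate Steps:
H(W) = 68*W (H(W) = -(-68)*W = 68*W)
1/(T(-2080, 1241) + (2803048 + 1298168)*(H(2067) + 1436194)) = 1/(642*(-2080) + (2803048 + 1298168)*(68*2067 + 1436194)) = 1/(-1335360 + 4101216*(140556 + 1436194)) = 1/(-1335360 + 4101216*1576750) = 1/(-1335360 + 6466592328000) = 1/6466590992640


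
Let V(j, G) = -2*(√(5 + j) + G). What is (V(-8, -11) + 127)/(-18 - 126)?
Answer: -149/144 + I*√3/72 ≈ -1.0347 + 0.024056*I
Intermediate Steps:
V(j, G) = -2*G - 2*√(5 + j) (V(j, G) = -2*(G + √(5 + j)) = -2*G - 2*√(5 + j))
(V(-8, -11) + 127)/(-18 - 126) = ((-2*(-11) - 2*√(5 - 8)) + 127)/(-18 - 126) = ((22 - 2*I*√3) + 127)/(-144) = ((22 - 2*I*√3) + 127)*(-1/144) = (149 - 2*I*√3)*(-1/144) = -149/144 + I*√3/72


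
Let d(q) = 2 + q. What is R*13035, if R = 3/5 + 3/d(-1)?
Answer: 46926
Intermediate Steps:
R = 18/5 (R = 3/5 + 3/(2 - 1) = 3*(⅕) + 3/1 = ⅗ + 3*1 = ⅗ + 3 = 18/5 ≈ 3.6000)
R*13035 = (18/5)*13035 = 46926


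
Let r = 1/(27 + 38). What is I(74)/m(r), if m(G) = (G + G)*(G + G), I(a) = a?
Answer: 156325/2 ≈ 78163.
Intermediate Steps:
r = 1/65 ≈ 0.015385
m(G) = 4*G² (m(G) = (2*G)*(2*G) = 4*G²)
I(74)/m(r) = 74/((4*(1/65)²)) = 74/((4*(1/4225))) = 74/(4/4225) = 74*(4225/4) = 156325/2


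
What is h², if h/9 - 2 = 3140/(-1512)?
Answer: 841/1764 ≈ 0.47676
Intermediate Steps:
h = -29/42 (h = 18 + 9*(3140/(-1512)) = 18 + 9*(3140*(-1/1512)) = 18 + 9*(-785/378) = 18 - 785/42 = -29/42 ≈ -0.69048)
h² = (-29/42)² = 841/1764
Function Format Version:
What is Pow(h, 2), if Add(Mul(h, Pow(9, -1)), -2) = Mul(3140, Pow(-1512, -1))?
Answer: Rational(841, 1764) ≈ 0.47676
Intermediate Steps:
h = Rational(-29, 42) (h = Add(18, Mul(9, Mul(3140, Pow(-1512, -1)))) = Add(18, Mul(9, Mul(3140, Rational(-1, 1512)))) = Add(18, Mul(9, Rational(-785, 378))) = Add(18, Rational(-785, 42)) = Rational(-29, 42) ≈ -0.69048)
Pow(h, 2) = Pow(Rational(-29, 42), 2) = Rational(841, 1764)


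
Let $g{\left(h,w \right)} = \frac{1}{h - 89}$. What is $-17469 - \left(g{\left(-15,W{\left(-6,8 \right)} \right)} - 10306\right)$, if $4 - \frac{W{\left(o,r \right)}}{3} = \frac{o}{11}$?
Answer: $- \frac{744951}{104} \approx -7163.0$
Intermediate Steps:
$W{\left(o,r \right)} = 12 - \frac{3 o}{11}$ ($W{\left(o,r \right)} = 12 - 3 \frac{o}{11} = 12 - \frac{3 o}{11}$)
$g{\left(h,w \right)} = \frac{1}{-89 + h}$
$-17469 - \left(g{\left(-15,W{\left(-6,8 \right)} \right)} - 10306\right) = -17469 - \left(\frac{1}{-89 - 15} - 10306\right) = -17469 - \left(\frac{1}{-104} - 10306\right) = -17469 - \left(- \frac{1}{104} - 10306\right) = -17469 - - \frac{1071825}{104} = -17469 + \frac{1071825}{104} = - \frac{744951}{104}$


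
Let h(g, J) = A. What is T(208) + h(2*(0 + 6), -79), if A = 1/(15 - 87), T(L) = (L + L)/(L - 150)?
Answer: 14947/2088 ≈ 7.1585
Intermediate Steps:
T(L) = 2*L/(-150 + L) (T(L) = (2*L)/(-150 + L) = 2*L/(-150 + L))
A = -1/72 (A = 1/(-72) = -1/72 ≈ -0.013889)
h(g, J) = -1/72
T(208) + h(2*(0 + 6), -79) = 2*208/(-150 + 208) - 1/72 = 2*208/58 - 1/72 = 2*208*(1/58) - 1/72 = 208/29 - 1/72 = 14947/2088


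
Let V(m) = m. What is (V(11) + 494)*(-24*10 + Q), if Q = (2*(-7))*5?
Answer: -156550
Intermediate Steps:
Q = -70 (Q = -14*5 = -70)
(V(11) + 494)*(-24*10 + Q) = (11 + 494)*(-24*10 - 70) = 505*(-240 - 70) = 505*(-310) = -156550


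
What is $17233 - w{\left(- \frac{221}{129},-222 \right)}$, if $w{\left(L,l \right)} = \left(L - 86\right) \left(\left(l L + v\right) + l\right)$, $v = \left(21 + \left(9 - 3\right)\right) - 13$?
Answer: $\frac{59811867}{1849} \approx 32348.0$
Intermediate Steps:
$v = 14$ ($v = \left(21 + \left(9 - 3\right)\right) - 13 = \left(21 + 6\right) - 13 = 27 - 13 = 14$)
$w{\left(L,l \right)} = \left(-86 + L\right) \left(14 + l + L l\right)$ ($w{\left(L,l \right)} = \left(L - 86\right) \left(\left(l L + 14\right) + l\right) = \left(-86 + L\right) \left(\left(L l + 14\right) + l\right) = \left(-86 + L\right) \left(\left(14 + L l\right) + l\right) = \left(-86 + L\right) \left(14 + l + L l\right)$)
$17233 - w{\left(- \frac{221}{129},-222 \right)} = 17233 - \left(-1204 - -19092 + 14 \left(- \frac{221}{129}\right) - 222 \left(- \frac{221}{129}\right)^{2} - 85 \left(- \frac{221}{129}\right) \left(-222\right)\right) = 17233 - \left(-1204 + 19092 + 14 \left(\left(-221\right) \frac{1}{129}\right) - 222 \left(\left(-221\right) \frac{1}{129}\right)^{2} - 85 \left(\left(-221\right) \frac{1}{129}\right) \left(-222\right)\right) = 17233 - \left(-1204 + 19092 + 14 \left(- \frac{221}{129}\right) - 222 \left(- \frac{221}{129}\right)^{2} - \left(- \frac{18785}{129}\right) \left(-222\right)\right) = 17233 - \left(-1204 + 19092 - \frac{3094}{129} - \frac{3614234}{5547} - \frac{1390090}{43}\right) = 17233 - - \frac{27948050}{1849} = 17233 + \frac{27948050}{1849} = \frac{59811867}{1849}$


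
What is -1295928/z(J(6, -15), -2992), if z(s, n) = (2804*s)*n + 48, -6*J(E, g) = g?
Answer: 161991/2621734 ≈ 0.061788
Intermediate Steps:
J(E, g) = -g/6
z(s, n) = 48 + 2804*n*s (z(s, n) = 2804*n*s + 48 = 48 + 2804*n*s)
-1295928/z(J(6, -15), -2992) = -1295928/(48 + 2804*(-2992)*(-⅙*(-15))) = -1295928/(48 + 2804*(-2992)*(5/2)) = -1295928/(48 - 20973920) = -1295928/(-20973872) = -1295928*(-1/20973872) = 161991/2621734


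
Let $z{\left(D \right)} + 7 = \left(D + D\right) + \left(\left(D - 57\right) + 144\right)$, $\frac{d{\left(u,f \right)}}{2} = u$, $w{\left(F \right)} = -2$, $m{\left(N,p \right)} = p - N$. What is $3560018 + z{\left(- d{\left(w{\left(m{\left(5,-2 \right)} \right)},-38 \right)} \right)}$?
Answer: $3560110$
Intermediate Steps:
$d{\left(u,f \right)} = 2 u$
$z{\left(D \right)} = 80 + 3 D$ ($z{\left(D \right)} = -7 + \left(\left(D + D\right) + \left(\left(D - 57\right) + 144\right)\right) = -7 + \left(2 D + \left(\left(-57 + D\right) + 144\right)\right) = -7 + \left(2 D + \left(87 + D\right)\right) = -7 + \left(87 + 3 D\right) = 80 + 3 D$)
$3560018 + z{\left(- d{\left(w{\left(m{\left(5,-2 \right)} \right)},-38 \right)} \right)} = 3560018 + \left(80 + 3 \left(- 2 \left(-2\right)\right)\right) = 3560018 + \left(80 + 3 \left(\left(-1\right) \left(-4\right)\right)\right) = 3560018 + \left(80 + 3 \cdot 4\right) = 3560018 + \left(80 + 12\right) = 3560018 + 92 = 3560110$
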